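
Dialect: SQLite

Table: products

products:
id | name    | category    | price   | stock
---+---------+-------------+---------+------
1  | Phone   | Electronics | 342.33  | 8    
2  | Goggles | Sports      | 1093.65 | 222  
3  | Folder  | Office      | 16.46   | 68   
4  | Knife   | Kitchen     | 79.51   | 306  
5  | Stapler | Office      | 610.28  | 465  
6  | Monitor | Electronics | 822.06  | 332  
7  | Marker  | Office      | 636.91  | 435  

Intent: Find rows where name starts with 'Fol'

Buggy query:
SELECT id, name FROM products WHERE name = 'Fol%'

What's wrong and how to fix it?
Bug: Wildcards only work with LIKE; '=' treats '%' as a literal character

Fix: Use LIKE for wildcard pattern matching

Corrected query:
SELECT id, name FROM products WHERE name LIKE 'Fol%'

Result:
id | name  
---+-------
3  | Folder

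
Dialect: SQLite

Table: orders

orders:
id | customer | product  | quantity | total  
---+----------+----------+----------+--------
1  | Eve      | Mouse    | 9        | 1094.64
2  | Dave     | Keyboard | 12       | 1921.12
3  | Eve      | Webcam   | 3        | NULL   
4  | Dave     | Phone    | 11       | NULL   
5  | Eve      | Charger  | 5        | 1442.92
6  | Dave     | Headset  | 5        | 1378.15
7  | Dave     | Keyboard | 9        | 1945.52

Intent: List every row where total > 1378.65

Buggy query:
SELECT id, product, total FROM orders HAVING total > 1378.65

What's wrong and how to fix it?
Bug: This is a non-aggregate query (no GROUP BY, no aggregates), so in SQLite the HAVING clause is invalid here; a row-level condition belongs in WHERE

Fix: Replace HAVING with WHERE since the condition applies to individual rows

Corrected query:
SELECT id, product, total FROM orders WHERE total > 1378.65

Result:
id | product  | total  
---+----------+--------
2  | Keyboard | 1921.12
5  | Charger  | 1442.92
7  | Keyboard | 1945.52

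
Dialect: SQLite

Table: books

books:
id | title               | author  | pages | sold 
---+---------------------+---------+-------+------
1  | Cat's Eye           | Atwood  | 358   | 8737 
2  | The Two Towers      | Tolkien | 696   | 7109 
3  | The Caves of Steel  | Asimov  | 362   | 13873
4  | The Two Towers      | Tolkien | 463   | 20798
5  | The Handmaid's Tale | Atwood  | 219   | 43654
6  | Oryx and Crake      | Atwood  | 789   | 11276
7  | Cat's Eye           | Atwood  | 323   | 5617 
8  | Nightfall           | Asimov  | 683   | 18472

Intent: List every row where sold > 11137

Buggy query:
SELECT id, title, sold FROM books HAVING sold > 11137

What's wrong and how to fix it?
Bug: This is a non-aggregate query (no GROUP BY, no aggregates), so in SQLite the HAVING clause is invalid here; a row-level condition belongs in WHERE

Fix: Use WHERE for row-level filtering

Corrected query:
SELECT id, title, sold FROM books WHERE sold > 11137

Result:
id | title               | sold 
---+---------------------+------
3  | The Caves of Steel  | 13873
4  | The Two Towers      | 20798
5  | The Handmaid's Tale | 43654
6  | Oryx and Crake      | 11276
8  | Nightfall           | 18472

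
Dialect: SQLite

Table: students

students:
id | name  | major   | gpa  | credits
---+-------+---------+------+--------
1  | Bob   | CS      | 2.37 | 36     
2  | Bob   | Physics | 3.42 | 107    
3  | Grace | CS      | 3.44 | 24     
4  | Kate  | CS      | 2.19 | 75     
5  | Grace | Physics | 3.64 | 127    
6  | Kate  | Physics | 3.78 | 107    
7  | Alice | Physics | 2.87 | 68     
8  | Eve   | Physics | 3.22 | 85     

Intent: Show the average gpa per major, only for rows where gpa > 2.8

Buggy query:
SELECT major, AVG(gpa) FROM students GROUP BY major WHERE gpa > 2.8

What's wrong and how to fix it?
Bug: Row-level WHERE must come before GROUP BY in the clause order

Fix: Move the WHERE clause before GROUP BY

Corrected query:
SELECT major, AVG(gpa) FROM students WHERE gpa > 2.8 GROUP BY major

Result:
major   | AVG(gpa)
--------+---------
CS      | 3.44    
Physics | 3.386   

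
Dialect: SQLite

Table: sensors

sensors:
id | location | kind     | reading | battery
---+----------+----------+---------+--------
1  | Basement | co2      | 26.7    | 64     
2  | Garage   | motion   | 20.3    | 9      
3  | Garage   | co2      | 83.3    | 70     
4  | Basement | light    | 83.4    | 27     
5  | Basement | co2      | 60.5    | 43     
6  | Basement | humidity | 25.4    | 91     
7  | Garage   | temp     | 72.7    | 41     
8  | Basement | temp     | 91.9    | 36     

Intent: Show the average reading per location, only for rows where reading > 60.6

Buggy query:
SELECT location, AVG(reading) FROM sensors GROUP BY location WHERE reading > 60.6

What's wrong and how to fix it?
Bug: Row-level WHERE must come before GROUP BY in the clause order

Fix: Move the WHERE clause before GROUP BY

Corrected query:
SELECT location, AVG(reading) FROM sensors WHERE reading > 60.6 GROUP BY location

Result:
location | AVG(reading)
---------+-------------
Basement | 87.65       
Garage   | 78          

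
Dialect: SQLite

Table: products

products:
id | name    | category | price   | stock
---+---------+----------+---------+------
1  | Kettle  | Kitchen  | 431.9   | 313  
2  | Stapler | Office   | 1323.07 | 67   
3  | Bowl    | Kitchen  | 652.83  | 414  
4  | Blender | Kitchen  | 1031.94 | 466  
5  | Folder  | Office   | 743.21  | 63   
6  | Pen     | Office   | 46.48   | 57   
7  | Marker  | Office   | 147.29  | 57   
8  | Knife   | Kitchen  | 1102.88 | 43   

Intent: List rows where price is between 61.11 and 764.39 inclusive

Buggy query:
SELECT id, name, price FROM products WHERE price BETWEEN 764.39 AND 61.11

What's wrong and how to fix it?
Bug: The bounds are reversed; BETWEEN a AND b requires a <= b to match anything

Fix: Swap the bounds so the smaller value comes first

Corrected query:
SELECT id, name, price FROM products WHERE price BETWEEN 61.11 AND 764.39

Result:
id | name   | price 
---+--------+-------
1  | Kettle | 431.9 
3  | Bowl   | 652.83
5  | Folder | 743.21
7  | Marker | 147.29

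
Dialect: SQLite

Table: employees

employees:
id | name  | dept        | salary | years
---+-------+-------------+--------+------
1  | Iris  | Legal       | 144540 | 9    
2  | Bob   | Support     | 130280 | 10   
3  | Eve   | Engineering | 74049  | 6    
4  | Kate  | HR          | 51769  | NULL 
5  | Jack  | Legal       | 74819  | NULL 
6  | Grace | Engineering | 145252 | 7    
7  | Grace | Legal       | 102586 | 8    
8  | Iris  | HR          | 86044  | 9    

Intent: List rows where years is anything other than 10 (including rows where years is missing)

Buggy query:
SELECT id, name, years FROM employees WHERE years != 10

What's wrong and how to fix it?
Bug: Inequality against NULL is unknown, not true; rows with NULL are dropped

Fix: Add an explicit OR years IS NULL to include the missing-value rows

Corrected query:
SELECT id, name, years FROM employees WHERE years != 10 OR years IS NULL

Result:
id | name  | years
---+-------+------
1  | Iris  | 9    
3  | Eve   | 6    
4  | Kate  | NULL 
5  | Jack  | NULL 
6  | Grace | 7    
7  | Grace | 8    
8  | Iris  | 9    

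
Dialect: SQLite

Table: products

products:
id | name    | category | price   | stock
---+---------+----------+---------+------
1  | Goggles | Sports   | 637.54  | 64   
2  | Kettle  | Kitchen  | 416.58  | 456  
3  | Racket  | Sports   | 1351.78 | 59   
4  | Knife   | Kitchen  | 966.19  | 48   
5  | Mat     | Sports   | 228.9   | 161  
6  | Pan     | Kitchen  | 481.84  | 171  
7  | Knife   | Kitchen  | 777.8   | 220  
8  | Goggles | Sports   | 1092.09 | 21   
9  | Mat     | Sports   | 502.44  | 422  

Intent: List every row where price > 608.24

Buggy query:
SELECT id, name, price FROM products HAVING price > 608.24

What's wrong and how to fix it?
Bug: HAVING filters the output of aggregation, but this query has no GROUP BY and no aggregate functions, so SQLite rejects it (HAVING clause on a non-aggregate query); the condition here is per row

Fix: Use WHERE for row-level filtering

Corrected query:
SELECT id, name, price FROM products WHERE price > 608.24

Result:
id | name    | price  
---+---------+--------
1  | Goggles | 637.54 
3  | Racket  | 1351.78
4  | Knife   | 966.19 
7  | Knife   | 777.8  
8  | Goggles | 1092.09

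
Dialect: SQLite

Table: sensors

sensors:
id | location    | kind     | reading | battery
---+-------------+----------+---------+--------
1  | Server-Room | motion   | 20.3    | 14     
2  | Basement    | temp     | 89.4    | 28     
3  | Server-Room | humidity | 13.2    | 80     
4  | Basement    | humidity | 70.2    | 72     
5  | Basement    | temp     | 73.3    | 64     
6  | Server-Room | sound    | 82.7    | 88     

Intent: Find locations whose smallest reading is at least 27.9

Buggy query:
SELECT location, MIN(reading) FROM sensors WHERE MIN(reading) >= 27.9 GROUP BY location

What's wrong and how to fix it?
Bug: Aggregates like MIN are computed per group after WHERE runs

Fix: Use HAVING for the per-group MIN condition

Corrected query:
SELECT location, MIN(reading) FROM sensors GROUP BY location HAVING MIN(reading) >= 27.9

Result:
location | MIN(reading)
---------+-------------
Basement | 70.2        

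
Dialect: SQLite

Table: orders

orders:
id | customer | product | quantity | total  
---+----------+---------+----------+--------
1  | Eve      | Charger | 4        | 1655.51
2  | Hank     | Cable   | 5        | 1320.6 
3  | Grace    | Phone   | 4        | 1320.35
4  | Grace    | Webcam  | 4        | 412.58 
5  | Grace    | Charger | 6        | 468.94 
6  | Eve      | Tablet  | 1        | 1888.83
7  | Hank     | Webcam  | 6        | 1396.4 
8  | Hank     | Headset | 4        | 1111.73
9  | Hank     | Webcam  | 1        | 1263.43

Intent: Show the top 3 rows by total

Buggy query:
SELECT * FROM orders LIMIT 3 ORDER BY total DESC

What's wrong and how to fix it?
Bug: LIMIT must come after ORDER BY

Fix: Swap the clauses: ORDER BY first, then LIMIT

Corrected query:
SELECT * FROM orders ORDER BY total DESC LIMIT 3

Result:
id | customer | product | quantity | total  
---+----------+---------+----------+--------
6  | Eve      | Tablet  | 1        | 1888.83
1  | Eve      | Charger | 4        | 1655.51
7  | Hank     | Webcam  | 6        | 1396.4 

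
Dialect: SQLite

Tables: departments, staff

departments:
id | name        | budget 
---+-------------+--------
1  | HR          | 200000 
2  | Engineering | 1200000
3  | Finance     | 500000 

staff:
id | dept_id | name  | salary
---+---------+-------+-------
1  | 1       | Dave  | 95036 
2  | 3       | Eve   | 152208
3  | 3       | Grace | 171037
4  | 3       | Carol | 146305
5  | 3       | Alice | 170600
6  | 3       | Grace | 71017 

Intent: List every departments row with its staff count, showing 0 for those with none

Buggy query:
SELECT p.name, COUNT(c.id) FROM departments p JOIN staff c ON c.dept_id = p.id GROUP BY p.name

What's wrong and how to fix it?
Bug: An inner join excludes parents with zero children

Fix: Switch to LEFT JOIN to retain unmatched parent rows

Corrected query:
SELECT p.name, COUNT(c.id) FROM departments p LEFT JOIN staff c ON c.dept_id = p.id GROUP BY p.name

Result:
name        | COUNT(c.id)
------------+------------
Engineering | 0          
Finance     | 5          
HR          | 1          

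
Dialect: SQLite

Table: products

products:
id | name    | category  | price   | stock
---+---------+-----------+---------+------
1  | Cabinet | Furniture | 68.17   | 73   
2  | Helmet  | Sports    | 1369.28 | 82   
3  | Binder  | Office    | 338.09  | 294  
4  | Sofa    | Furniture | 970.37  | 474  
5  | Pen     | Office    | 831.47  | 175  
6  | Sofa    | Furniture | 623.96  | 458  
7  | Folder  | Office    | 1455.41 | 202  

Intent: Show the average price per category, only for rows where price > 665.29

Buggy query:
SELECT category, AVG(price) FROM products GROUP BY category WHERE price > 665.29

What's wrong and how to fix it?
Bug: WHERE cannot follow GROUP BY

Fix: Place WHERE between FROM and GROUP BY

Corrected query:
SELECT category, AVG(price) FROM products WHERE price > 665.29 GROUP BY category

Result:
category  | AVG(price)
----------+-----------
Furniture | 970.37    
Office    | 1143.44   
Sports    | 1369.28   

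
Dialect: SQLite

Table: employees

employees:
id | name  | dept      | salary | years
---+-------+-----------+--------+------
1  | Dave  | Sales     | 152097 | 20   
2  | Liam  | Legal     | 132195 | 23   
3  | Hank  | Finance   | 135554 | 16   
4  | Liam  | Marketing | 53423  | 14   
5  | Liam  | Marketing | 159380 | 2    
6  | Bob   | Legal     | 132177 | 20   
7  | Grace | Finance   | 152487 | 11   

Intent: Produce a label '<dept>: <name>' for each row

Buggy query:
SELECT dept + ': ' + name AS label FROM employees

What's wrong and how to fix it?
Bug: SQLite uses || for string concatenation; + coerces text to numbers (yielding 0)

Fix: Replace + with || to concatenate text

Corrected query:
SELECT dept || ': ' || name AS label FROM employees

Result:
label          
---------------
Sales: Dave    
Legal: Liam    
Finance: Hank  
Marketing: Liam
Marketing: Liam
Legal: Bob     
Finance: Grace 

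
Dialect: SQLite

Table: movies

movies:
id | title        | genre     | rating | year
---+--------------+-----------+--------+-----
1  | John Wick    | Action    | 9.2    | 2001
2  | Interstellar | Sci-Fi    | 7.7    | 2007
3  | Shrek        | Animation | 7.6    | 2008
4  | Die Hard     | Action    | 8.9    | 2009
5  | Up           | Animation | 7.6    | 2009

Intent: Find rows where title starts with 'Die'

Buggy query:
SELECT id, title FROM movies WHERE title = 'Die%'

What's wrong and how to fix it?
Bug: '=' compares the literal string including the % character; pattern matching needs LIKE

Fix: Use LIKE for wildcard pattern matching

Corrected query:
SELECT id, title FROM movies WHERE title LIKE 'Die%'

Result:
id | title   
---+---------
4  | Die Hard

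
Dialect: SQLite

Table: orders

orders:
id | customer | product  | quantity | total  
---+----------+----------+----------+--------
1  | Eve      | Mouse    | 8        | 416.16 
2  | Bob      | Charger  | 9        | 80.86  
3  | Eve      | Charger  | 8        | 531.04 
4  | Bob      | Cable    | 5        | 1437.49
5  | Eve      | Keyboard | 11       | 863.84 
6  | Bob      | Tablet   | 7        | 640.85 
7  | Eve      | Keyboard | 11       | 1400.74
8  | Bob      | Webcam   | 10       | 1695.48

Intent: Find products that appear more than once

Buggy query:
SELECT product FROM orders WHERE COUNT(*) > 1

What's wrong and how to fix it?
Bug: WHERE can't reference COUNT(*); aggregates are computed after WHERE

Fix: GROUP BY product, then filter groups with HAVING COUNT(*) > 1

Corrected query:
SELECT product FROM orders GROUP BY product HAVING COUNT(*) > 1

Result:
product 
--------
Charger 
Keyboard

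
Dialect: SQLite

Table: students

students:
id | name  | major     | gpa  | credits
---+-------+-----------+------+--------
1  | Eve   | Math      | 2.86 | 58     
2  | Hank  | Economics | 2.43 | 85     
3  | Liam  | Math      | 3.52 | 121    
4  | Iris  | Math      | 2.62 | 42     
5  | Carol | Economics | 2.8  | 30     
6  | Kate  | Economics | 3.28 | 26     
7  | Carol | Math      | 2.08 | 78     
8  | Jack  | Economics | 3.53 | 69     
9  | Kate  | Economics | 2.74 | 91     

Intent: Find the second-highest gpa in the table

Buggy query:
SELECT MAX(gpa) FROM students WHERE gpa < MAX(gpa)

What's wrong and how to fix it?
Bug: The inner MAX is an aggregate inside WHERE, which is not allowed

Fix: Compute the overall MAX in a subquery, then take MAX of rows below it

Corrected query:
SELECT MAX(gpa) FROM students WHERE gpa < (SELECT MAX(gpa) FROM students)

Result:
MAX(gpa)
--------
3.52    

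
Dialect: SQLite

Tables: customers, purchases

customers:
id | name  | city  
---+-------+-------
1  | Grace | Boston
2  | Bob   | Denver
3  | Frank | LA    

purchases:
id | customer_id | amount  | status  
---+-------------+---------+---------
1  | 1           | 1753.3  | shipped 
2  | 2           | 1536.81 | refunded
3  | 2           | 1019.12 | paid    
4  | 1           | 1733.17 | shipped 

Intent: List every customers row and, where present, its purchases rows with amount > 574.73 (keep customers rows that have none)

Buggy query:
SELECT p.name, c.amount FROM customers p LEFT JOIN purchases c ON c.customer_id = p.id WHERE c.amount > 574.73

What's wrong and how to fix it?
Bug: A WHERE condition on the right-hand table after LEFT JOIN drops unmatched parents

Fix: Move the right-table condition into the ON clause so unmatched parents are kept

Corrected query:
SELECT p.name, c.amount FROM customers p LEFT JOIN purchases c ON c.customer_id = p.id AND c.amount > 574.73

Result:
name  | amount 
------+--------
Grace | 1733.17
Grace | 1753.3 
Bob   | 1019.12
Bob   | 1536.81
Frank | NULL   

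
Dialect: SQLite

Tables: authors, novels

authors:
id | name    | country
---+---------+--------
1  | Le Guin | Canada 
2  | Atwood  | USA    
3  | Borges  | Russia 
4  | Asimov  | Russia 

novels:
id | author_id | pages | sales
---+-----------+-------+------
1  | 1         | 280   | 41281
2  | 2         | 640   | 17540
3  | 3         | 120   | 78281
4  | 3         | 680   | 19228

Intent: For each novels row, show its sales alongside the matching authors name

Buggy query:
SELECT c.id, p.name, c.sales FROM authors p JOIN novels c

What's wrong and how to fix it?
Bug: JOIN with no ON clause produces a cartesian product; every novels row pairs with every authors row

Fix: Specify the join condition linking the foreign key to the parent id

Corrected query:
SELECT c.id, p.name, c.sales FROM authors p JOIN novels c ON c.author_id = p.id

Result:
id | name    | sales
---+---------+------
1  | Le Guin | 41281
2  | Atwood  | 17540
3  | Borges  | 78281
4  | Borges  | 19228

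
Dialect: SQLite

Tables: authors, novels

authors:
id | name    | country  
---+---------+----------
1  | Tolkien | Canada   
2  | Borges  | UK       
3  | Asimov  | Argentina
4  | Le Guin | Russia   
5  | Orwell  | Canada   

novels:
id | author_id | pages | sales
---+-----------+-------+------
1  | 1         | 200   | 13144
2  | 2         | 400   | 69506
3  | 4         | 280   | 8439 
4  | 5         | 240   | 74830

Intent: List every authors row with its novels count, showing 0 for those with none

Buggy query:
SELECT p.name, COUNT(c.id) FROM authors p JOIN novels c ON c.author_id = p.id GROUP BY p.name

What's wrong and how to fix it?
Bug: An inner join excludes parents with zero children

Fix: Use LEFT JOIN so parents without children still appear (COUNT(c.id) gives 0)

Corrected query:
SELECT p.name, COUNT(c.id) FROM authors p LEFT JOIN novels c ON c.author_id = p.id GROUP BY p.name

Result:
name    | COUNT(c.id)
--------+------------
Asimov  | 0          
Borges  | 1          
Le Guin | 1          
Orwell  | 1          
Tolkien | 1          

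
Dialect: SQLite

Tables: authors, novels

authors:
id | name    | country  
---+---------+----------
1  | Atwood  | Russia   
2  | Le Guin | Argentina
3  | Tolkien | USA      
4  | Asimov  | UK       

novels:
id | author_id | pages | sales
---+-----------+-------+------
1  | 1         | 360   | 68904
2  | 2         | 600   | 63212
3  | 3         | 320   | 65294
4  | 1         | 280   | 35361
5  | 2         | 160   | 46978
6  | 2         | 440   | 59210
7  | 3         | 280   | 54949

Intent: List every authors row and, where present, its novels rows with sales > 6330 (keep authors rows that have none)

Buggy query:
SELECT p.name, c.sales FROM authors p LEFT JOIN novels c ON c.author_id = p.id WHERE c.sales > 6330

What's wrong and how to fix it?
Bug: A WHERE condition on the right-hand table after LEFT JOIN drops unmatched parents

Fix: Move the right-table condition into the ON clause so unmatched parents are kept

Corrected query:
SELECT p.name, c.sales FROM authors p LEFT JOIN novels c ON c.author_id = p.id AND c.sales > 6330

Result:
name    | sales
--------+------
Atwood  | 35361
Atwood  | 68904
Le Guin | 46978
Le Guin | 59210
Le Guin | 63212
Tolkien | 54949
Tolkien | 65294
Asimov  | NULL 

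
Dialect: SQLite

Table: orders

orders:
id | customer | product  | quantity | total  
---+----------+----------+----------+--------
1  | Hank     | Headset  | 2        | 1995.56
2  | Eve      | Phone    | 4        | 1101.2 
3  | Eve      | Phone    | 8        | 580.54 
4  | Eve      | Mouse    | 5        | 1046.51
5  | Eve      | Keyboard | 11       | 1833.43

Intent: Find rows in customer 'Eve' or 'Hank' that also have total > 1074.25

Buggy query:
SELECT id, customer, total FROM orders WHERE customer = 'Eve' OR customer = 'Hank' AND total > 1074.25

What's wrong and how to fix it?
Bug: Without parentheses, AND is evaluated before OR, so the total filter only applies to the 'Hank' branch

Fix: Group the OR with parentheses (or use IN), then AND the threshold

Corrected query:
SELECT id, customer, total FROM orders WHERE (customer = 'Eve' OR customer = 'Hank') AND total > 1074.25

Result:
id | customer | total  
---+----------+--------
1  | Hank     | 1995.56
2  | Eve      | 1101.2 
5  | Eve      | 1833.43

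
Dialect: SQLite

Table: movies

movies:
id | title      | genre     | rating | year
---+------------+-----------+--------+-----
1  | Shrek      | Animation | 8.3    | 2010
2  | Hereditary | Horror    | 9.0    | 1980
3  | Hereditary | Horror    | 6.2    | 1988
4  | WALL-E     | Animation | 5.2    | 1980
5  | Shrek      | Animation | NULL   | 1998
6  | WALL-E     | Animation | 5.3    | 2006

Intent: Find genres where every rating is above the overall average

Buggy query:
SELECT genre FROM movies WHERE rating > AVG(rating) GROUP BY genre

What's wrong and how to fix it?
Bug: WHERE evaluates per row before aggregation, so AVG() is unavailable

Fix: Use a subquery for AVG and a HAVING MIN(...) filter so the condition holds for every row in the group

Corrected query:
SELECT genre FROM movies GROUP BY genre HAVING MIN(rating) > (SELECT AVG(rating) FROM movies)

Result:
(no rows)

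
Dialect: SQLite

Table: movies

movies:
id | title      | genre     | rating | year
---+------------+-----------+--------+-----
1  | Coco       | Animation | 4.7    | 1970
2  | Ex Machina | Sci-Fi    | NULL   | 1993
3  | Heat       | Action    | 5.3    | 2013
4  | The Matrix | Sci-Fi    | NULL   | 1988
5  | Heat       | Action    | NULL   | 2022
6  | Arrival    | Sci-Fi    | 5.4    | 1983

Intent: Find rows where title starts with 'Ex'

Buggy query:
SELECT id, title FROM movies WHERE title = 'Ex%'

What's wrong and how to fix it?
Bug: '=' compares the literal string including the % character; pattern matching needs LIKE

Fix: Use LIKE for wildcard pattern matching

Corrected query:
SELECT id, title FROM movies WHERE title LIKE 'Ex%'

Result:
id | title     
---+-----------
2  | Ex Machina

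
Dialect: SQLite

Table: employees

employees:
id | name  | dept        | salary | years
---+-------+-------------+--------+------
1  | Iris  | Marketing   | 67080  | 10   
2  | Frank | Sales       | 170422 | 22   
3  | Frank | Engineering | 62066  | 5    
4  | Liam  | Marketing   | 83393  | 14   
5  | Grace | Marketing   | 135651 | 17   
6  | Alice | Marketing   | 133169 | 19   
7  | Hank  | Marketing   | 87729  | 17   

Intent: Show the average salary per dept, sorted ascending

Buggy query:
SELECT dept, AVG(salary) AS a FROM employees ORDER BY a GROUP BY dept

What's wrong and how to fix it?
Bug: ORDER BY appears before GROUP BY; SQL clause order requires GROUP BY first

Fix: Move ORDER BY to the end, after GROUP BY

Corrected query:
SELECT dept, AVG(salary) AS a FROM employees GROUP BY dept ORDER BY a

Result:
dept        | a       
------------+---------
Engineering | 62066   
Marketing   | 101404.4
Sales       | 170422  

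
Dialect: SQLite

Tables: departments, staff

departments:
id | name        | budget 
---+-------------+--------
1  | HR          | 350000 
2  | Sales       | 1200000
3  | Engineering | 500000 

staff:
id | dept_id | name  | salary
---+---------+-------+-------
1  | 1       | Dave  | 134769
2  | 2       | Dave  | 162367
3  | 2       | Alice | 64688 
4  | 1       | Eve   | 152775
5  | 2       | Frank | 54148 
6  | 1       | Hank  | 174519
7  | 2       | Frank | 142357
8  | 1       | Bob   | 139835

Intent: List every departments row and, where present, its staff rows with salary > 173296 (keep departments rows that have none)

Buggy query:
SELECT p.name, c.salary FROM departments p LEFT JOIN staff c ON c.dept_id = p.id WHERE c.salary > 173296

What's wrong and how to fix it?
Bug: A WHERE condition on the right-hand table after LEFT JOIN drops unmatched parents

Fix: Move the right-table condition into the ON clause so unmatched parents are kept

Corrected query:
SELECT p.name, c.salary FROM departments p LEFT JOIN staff c ON c.dept_id = p.id AND c.salary > 173296

Result:
name        | salary
------------+-------
HR          | 174519
Sales       | NULL  
Engineering | NULL  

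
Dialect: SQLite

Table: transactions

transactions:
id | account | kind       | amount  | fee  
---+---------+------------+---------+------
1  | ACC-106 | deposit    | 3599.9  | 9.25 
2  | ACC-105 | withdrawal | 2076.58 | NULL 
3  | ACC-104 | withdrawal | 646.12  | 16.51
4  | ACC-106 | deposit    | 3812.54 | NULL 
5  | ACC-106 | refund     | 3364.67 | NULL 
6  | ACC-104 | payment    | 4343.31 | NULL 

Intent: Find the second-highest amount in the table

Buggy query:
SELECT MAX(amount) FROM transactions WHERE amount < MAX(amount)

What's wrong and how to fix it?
Bug: MAX(amount) on the right of the comparison is an aggregate-in-WHERE error

Fix: Put the inner MAX in a scalar subquery

Corrected query:
SELECT MAX(amount) FROM transactions WHERE amount < (SELECT MAX(amount) FROM transactions)

Result:
MAX(amount)
-----------
3812.54    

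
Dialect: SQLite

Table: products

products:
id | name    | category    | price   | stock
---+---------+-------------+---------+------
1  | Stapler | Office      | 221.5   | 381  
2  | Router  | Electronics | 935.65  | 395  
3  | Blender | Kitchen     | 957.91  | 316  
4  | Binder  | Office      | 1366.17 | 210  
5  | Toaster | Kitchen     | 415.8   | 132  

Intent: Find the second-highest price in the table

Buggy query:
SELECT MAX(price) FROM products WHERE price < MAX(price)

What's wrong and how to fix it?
Bug: The inner MAX is an aggregate inside WHERE, which is not allowed

Fix: Compute the overall MAX in a subquery, then take MAX of rows below it

Corrected query:
SELECT MAX(price) FROM products WHERE price < (SELECT MAX(price) FROM products)

Result:
MAX(price)
----------
957.91    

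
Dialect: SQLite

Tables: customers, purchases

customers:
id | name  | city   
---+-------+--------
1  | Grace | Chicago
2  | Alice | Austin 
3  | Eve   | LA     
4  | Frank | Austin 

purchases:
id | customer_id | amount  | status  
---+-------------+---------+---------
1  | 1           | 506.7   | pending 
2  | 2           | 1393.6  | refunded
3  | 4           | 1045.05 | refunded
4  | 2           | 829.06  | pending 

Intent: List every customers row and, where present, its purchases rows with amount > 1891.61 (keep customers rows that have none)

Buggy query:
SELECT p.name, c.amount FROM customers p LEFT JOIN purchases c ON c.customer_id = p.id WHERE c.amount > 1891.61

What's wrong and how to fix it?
Bug: Filtering c.amount in WHERE discards the NULL rows produced by LEFT JOIN, turning it into an inner join

Fix: Put 'c.amount > 1891.61' in the JOIN's ON clause instead of WHERE

Corrected query:
SELECT p.name, c.amount FROM customers p LEFT JOIN purchases c ON c.customer_id = p.id AND c.amount > 1891.61

Result:
name  | amount
------+-------
Grace | NULL  
Alice | NULL  
Eve   | NULL  
Frank | NULL  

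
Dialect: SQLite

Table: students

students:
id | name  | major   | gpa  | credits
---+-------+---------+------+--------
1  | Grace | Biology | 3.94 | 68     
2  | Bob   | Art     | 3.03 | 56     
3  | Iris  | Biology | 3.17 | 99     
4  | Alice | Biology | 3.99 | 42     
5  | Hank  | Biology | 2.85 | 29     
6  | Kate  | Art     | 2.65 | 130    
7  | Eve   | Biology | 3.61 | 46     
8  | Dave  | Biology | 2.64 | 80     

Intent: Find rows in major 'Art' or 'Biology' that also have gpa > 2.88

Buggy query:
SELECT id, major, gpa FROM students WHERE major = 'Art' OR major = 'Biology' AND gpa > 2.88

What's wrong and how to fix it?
Bug: Without parentheses, AND is evaluated before OR, so the gpa filter only applies to the 'Biology' branch

Fix: Add parentheses around the OR so the AND applies to both alternatives

Corrected query:
SELECT id, major, gpa FROM students WHERE (major = 'Art' OR major = 'Biology') AND gpa > 2.88

Result:
id | major   | gpa 
---+---------+-----
1  | Biology | 3.94
2  | Art     | 3.03
3  | Biology | 3.17
4  | Biology | 3.99
7  | Biology | 3.61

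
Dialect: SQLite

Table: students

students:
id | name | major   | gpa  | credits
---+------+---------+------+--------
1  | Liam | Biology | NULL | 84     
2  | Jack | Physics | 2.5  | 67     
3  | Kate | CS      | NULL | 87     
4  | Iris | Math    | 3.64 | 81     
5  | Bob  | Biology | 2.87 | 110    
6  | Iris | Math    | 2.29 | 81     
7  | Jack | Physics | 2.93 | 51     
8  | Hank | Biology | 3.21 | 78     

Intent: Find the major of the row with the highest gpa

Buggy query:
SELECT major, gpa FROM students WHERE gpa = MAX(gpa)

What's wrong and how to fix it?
Bug: WHERE is evaluated per row; an aggregate over the whole table isn't defined there

Fix: Use a subquery: WHERE gpa = (SELECT MAX(gpa) FROM students)

Corrected query:
SELECT major, gpa FROM students WHERE gpa = (SELECT MAX(gpa) FROM students)

Result:
major | gpa 
------+-----
Math  | 3.64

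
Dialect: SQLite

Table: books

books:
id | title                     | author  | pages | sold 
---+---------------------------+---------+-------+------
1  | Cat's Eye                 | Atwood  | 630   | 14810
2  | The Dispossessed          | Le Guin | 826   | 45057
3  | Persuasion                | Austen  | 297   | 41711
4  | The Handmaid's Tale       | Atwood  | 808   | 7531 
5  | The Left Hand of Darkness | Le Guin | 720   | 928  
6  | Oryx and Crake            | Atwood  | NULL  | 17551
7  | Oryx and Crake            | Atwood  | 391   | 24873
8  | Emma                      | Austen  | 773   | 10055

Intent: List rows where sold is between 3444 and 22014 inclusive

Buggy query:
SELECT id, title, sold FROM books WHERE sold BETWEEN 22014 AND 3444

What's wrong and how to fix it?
Bug: BETWEEN expects the lower bound first; with 22014 AND 3444 the range is empty

Fix: Swap the bounds so the smaller value comes first

Corrected query:
SELECT id, title, sold FROM books WHERE sold BETWEEN 3444 AND 22014

Result:
id | title               | sold 
---+---------------------+------
1  | Cat's Eye           | 14810
4  | The Handmaid's Tale | 7531 
6  | Oryx and Crake      | 17551
8  | Emma                | 10055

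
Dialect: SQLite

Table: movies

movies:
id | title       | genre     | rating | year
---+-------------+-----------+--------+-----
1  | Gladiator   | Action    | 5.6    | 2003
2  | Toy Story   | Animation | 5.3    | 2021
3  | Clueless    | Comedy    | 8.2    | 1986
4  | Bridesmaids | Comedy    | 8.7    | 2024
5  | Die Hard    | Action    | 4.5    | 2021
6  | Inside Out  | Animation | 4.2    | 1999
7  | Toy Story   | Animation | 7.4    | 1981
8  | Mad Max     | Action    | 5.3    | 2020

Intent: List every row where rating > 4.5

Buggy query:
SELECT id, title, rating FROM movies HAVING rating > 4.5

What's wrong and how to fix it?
Bug: HAVING filters the output of aggregation, but this query has no GROUP BY and no aggregate functions, so SQLite rejects it (HAVING clause on a non-aggregate query); the condition here is per row

Fix: Use WHERE for row-level filtering

Corrected query:
SELECT id, title, rating FROM movies WHERE rating > 4.5

Result:
id | title       | rating
---+-------------+-------
1  | Gladiator   | 5.6   
2  | Toy Story   | 5.3   
3  | Clueless    | 8.2   
4  | Bridesmaids | 8.7   
7  | Toy Story   | 7.4   
8  | Mad Max     | 5.3   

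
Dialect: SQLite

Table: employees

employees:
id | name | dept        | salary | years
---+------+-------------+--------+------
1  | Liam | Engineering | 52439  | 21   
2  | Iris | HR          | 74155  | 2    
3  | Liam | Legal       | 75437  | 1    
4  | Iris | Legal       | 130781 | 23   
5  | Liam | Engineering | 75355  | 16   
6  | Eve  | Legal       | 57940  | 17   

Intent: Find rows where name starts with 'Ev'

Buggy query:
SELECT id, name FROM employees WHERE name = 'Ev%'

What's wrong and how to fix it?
Bug: Wildcards only work with LIKE; '=' treats '%' as a literal character

Fix: Use LIKE for wildcard pattern matching

Corrected query:
SELECT id, name FROM employees WHERE name LIKE 'Ev%'

Result:
id | name
---+-----
6  | Eve 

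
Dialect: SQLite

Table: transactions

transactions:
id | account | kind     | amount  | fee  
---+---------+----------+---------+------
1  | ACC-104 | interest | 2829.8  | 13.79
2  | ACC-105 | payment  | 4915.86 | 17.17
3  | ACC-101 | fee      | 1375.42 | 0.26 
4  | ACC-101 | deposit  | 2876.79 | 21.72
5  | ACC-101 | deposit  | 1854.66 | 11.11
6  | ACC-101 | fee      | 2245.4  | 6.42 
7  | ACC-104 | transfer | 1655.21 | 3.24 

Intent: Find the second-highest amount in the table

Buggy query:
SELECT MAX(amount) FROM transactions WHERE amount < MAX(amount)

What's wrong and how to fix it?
Bug: MAX(amount) on the right of the comparison is an aggregate-in-WHERE error

Fix: Put the inner MAX in a scalar subquery

Corrected query:
SELECT MAX(amount) FROM transactions WHERE amount < (SELECT MAX(amount) FROM transactions)

Result:
MAX(amount)
-----------
2876.79    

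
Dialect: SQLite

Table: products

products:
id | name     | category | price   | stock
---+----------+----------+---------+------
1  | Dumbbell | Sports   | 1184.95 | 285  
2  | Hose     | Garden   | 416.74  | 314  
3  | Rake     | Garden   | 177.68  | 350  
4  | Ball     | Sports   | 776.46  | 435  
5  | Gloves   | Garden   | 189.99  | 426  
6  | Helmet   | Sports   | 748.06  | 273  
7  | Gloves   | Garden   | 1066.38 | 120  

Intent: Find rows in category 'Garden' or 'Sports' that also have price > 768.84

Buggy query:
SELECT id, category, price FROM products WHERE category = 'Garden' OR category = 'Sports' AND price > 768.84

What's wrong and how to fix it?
Bug: AND binds tighter than OR, so this parses as category = 'Garden' OR (category = 'Sports' AND price > 768.84)

Fix: Add parentheses around the OR so the AND applies to both alternatives

Corrected query:
SELECT id, category, price FROM products WHERE (category = 'Garden' OR category = 'Sports') AND price > 768.84

Result:
id | category | price  
---+----------+--------
1  | Sports   | 1184.95
4  | Sports   | 776.46 
7  | Garden   | 1066.38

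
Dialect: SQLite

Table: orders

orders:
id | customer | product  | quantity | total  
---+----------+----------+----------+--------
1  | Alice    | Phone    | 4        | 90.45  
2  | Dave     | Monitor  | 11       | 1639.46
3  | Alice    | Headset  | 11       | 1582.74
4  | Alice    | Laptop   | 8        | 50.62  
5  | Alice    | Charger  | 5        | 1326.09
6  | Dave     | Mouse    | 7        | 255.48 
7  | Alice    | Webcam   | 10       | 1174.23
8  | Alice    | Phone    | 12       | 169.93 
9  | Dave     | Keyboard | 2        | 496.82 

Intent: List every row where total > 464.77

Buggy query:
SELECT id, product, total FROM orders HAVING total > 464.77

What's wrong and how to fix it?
Bug: HAVING filters the output of aggregation, but this query has no GROUP BY and no aggregate functions, so SQLite rejects it (HAVING clause on a non-aggregate query); the condition here is per row

Fix: Replace HAVING with WHERE since the condition applies to individual rows

Corrected query:
SELECT id, product, total FROM orders WHERE total > 464.77

Result:
id | product  | total  
---+----------+--------
2  | Monitor  | 1639.46
3  | Headset  | 1582.74
5  | Charger  | 1326.09
7  | Webcam   | 1174.23
9  | Keyboard | 496.82 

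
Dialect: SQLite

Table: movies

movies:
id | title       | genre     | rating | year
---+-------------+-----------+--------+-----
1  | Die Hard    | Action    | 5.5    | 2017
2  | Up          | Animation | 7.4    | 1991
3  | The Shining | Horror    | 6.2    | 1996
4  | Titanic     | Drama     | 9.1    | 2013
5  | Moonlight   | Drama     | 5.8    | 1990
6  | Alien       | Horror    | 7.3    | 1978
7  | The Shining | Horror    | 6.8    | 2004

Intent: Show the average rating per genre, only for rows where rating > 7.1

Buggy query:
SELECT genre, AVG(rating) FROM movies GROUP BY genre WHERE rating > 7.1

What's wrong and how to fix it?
Bug: WHERE cannot follow GROUP BY

Fix: Place WHERE between FROM and GROUP BY

Corrected query:
SELECT genre, AVG(rating) FROM movies WHERE rating > 7.1 GROUP BY genre

Result:
genre     | AVG(rating)
----------+------------
Animation | 7.4        
Drama     | 9.1        
Horror    | 7.3        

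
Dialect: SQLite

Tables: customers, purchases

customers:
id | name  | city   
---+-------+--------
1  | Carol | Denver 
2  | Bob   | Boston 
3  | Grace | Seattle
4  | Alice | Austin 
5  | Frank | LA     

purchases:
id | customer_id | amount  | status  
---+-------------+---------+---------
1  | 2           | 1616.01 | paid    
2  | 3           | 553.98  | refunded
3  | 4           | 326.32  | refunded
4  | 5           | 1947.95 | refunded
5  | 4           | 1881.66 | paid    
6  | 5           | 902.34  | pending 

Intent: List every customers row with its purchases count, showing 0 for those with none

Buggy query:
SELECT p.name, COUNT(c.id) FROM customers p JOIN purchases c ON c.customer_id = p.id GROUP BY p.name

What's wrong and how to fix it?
Bug: INNER JOIN drops customers rows that have no matching purchases rows

Fix: Use LEFT JOIN so parents without children still appear (COUNT(c.id) gives 0)

Corrected query:
SELECT p.name, COUNT(c.id) FROM customers p LEFT JOIN purchases c ON c.customer_id = p.id GROUP BY p.name

Result:
name  | COUNT(c.id)
------+------------
Alice | 2          
Bob   | 1          
Carol | 0          
Frank | 2          
Grace | 1          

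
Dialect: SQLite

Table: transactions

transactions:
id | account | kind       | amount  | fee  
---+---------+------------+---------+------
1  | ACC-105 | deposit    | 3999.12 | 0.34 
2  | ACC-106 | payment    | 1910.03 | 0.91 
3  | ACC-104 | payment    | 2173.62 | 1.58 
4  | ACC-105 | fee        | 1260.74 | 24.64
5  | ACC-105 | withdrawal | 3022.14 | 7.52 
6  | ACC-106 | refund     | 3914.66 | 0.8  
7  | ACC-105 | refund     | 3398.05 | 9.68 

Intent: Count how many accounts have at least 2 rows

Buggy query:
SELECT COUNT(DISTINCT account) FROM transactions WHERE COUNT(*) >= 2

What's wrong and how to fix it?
Bug: WHERE filters individual rows, not groups, so a group-level COUNT is invalid there

Fix: Group first with HAVING COUNT(*) >= 2, then COUNT the resulting groups

Corrected query:
SELECT COUNT(*) FROM (SELECT account FROM transactions GROUP BY account HAVING COUNT(*) >= 2)

Result:
COUNT(*)
--------
2       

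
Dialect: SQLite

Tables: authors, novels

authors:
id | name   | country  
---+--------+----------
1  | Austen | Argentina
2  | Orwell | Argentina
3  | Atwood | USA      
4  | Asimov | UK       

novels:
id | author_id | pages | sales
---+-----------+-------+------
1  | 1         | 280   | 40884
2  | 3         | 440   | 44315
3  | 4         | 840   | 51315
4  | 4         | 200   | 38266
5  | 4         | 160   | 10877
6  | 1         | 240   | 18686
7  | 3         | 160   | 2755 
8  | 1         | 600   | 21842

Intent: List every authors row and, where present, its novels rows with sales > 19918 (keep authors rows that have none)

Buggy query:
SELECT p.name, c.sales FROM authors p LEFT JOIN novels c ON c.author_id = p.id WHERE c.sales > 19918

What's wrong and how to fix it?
Bug: A WHERE condition on the right-hand table after LEFT JOIN drops unmatched parents

Fix: Put 'c.sales > 19918' in the JOIN's ON clause instead of WHERE

Corrected query:
SELECT p.name, c.sales FROM authors p LEFT JOIN novels c ON c.author_id = p.id AND c.sales > 19918

Result:
name   | sales
-------+------
Austen | 21842
Austen | 40884
Orwell | NULL 
Atwood | 44315
Asimov | 38266
Asimov | 51315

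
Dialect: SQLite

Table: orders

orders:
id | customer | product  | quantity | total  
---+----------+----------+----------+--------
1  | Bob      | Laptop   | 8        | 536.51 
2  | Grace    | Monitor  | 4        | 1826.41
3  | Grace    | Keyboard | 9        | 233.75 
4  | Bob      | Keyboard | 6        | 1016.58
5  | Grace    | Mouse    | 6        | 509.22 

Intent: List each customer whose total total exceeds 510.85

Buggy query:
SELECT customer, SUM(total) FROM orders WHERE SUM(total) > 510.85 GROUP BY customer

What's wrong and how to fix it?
Bug: SUM(total) is an aggregate, but WHERE filters rows before aggregation

Fix: Use HAVING (which filters groups after aggregation) instead of WHERE

Corrected query:
SELECT customer, SUM(total) FROM orders GROUP BY customer HAVING SUM(total) > 510.85

Result:
customer | SUM(total)
---------+-----------
Bob      | 1553.09   
Grace    | 2569.38   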